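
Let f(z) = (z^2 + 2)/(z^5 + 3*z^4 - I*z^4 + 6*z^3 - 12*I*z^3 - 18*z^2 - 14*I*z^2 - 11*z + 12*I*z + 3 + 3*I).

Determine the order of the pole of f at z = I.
Factor the denominator:
  z^5 + 3*z^4 - I*z^4 + 6*z^3 - 12*I*z^3 - 18*z^2 - 14*I*z^2 - 11*z + 12*I*z + 3 + 3*I = (z - I)^4*(z + 3 + 3*I)

The numerator P(z) = z^2 + 2 has P(I) = 1 ≠ 0, so no factor of (z - I) cancels.
Near z = I we can therefore write f(z) = g(z)/(z - I)^4 with g analytic at I and g(I) ≠ 0 (g is the numerator divided by the remaining denominator factors).

Hence z = I is a pole of order 4.

Final answer: 4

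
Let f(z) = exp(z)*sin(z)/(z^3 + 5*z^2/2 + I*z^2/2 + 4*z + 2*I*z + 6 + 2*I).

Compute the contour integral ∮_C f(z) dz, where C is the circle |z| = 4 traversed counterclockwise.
-I*pi*exp(-2)*sin(2)/3 + pi*(-3/25 + 4*I/25)*exp(-2*I)*sinh(2) + pi*(-4/25 + 16*I/75)*exp(-1/2 + 3*I/2)*sin(1/2 - 3*I/2)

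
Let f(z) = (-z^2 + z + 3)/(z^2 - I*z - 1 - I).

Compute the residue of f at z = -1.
Write f(z) = P(z)/Q(z) with P(z) = -z^2 + z + 3 and Q(z) = z^2 - I*z - 1 - I.
The denominator factors as Q(z) = (z - 1 - I)*(z + 1), so z = -1 is a simple zero of Q and P is analytic there; z = -1 is therefore a simple pole and
  Res(f, z₀) = P(z₀)/Q'(z₀).

Q'(z) = 2*z - I, so Q'(-1) = -2 - I.
P(-1) = 1.

Res(f, -1) = (1)/(-2 - I) = -2/5 + I/5

Final answer: -2/5 + I/5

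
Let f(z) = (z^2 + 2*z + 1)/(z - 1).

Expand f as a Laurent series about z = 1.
4/(z - 1) + 4 + (z - 1)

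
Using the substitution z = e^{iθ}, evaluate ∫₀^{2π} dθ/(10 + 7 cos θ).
Let J = ∫₀^{2π} dθ/(10 + 7 cos θ).
Put z = e^{iθ}: then cos θ = (z + 1/z)/2, dθ = dz/(iz), and z runs once counterclockwise around |z| = 1:
  J = ∮_{|z|=1} 1/(10 + 7*(z + 1/z)/2) · dz/(iz) = (2/i) ∮_{|z|=1} dz/(7*z^2 + 20*z + 7).
The roots of 7*z^2 + 20*z + 7 are z = (-10 ± sqrt(10^2 - 7^2))/7, with sqrt(51) = sqrt(51); their product is 1, so only z₊ = -10/7 + sqrt(51)/7 lies inside the unit circle (z₋ = -10/7 - sqrt(51)/7 lies outside).
z₊ is a simple zero of q(z) = 7*z^2 + 20*z + 7, so Res(1/q, z₊) = 1/q'(z₊) with q'(z) = 14*z + 20; and q'(z₊) = 7*(z₊ - z₋) = 2*sqrt(51).
Therefore J = (2/i) · 2πi · 1/(2*sqrt(51)) = 2*pi/(sqrt(51)) = 2*sqrt(51)*pi/51

Final answer: 2*sqrt(51)*pi/51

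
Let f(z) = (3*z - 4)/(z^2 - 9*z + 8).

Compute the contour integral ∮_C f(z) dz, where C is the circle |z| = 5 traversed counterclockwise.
2*I*pi/7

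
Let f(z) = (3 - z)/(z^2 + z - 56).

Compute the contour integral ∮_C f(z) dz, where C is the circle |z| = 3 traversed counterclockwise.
By the residue theorem, ∮_C f(z) dz = 2πi · (sum of the residues of f at the poles inside |z| = 3).

The denominator factors as (z - 7)*(z + 8), so the singularities of f are simple poles at z = 7, z = -8.
  |7|² = 49 > 9 = 3², so this pole is outside the contour.
  |-8|² = 64 > 9 = 3², so this pole is outside the contour.

No pole lies inside the contour, so f is analytic on and inside C and the integral is 0 (Cauchy's theorem).

Final answer: 0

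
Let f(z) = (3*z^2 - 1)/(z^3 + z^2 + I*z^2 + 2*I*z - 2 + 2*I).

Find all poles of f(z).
{-1 - I, -1 + I, 1 - I}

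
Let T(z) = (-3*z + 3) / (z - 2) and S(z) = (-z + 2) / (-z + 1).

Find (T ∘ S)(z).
(T ∘ S)(z) = T(S(z)) = ((-3)*S(z) + (3))/((1)*S(z) + (-2)). Multiply numerator and denominator by -z + 1:
  numerator:   (-3)*(-z + 2) + (3)*(-z + 1) = -3
  denominator: (1)*(-z + 2) + (-2)*(-z + 1) = z
(T ∘ S)(z) = -3/(z)

Final answer: -3/(z)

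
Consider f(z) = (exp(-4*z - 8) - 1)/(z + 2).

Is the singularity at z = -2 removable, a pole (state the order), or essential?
Let u = z + 2. The exponent is -4*z - 8 = -4u, so
  f = (e^(-4u) - 1)/u = ((-4u) + (-4u)^2/2 + (-4u)^3/6 + ...)/u = -4 + (8)*u + (-32/3)*u^2 + ...
The Laurent expansion about u = 0 has no negative powers; equivalently lim_{z→-2} f(z) = -4 exists and is finite.
So the singularity is removable.

Final answer: removable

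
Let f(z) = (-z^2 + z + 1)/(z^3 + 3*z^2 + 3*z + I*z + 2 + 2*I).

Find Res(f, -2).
Write f(z) = P(z)/Q(z) with P(z) = -z^2 + z + 1 and Q(z) = z^3 + 3*z^2 + 3*z + I*z + 2 + 2*I.
The denominator factors as Q(z) = (z + I)*(z + 1 - I)*(z + 2), so z = -2 is a simple zero of Q and P is analytic there; z = -2 is therefore a simple pole and
  Res(f, z₀) = P(z₀)/Q'(z₀).

Q'(z) = 3*z^2 + 6*z + 3 + I, so Q'(-2) = 3 + I.
P(-2) = -5.

Res(f, -2) = (-5)/(3 + I) = -3/2 + I/2

Final answer: -3/2 + I/2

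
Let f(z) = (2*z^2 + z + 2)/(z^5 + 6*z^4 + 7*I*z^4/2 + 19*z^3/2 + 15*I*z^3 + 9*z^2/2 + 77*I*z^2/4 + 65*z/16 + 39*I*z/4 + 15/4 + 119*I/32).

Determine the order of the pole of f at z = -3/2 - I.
Factor the denominator:
  z^5 + 6*z^4 + 7*I*z^4/2 + 19*z^3/2 + 15*I*z^3 + 9*z^2/2 + 77*I*z^2/4 + 65*z/16 + 39*I*z/4 + 15/4 + 119*I/32 = (z + 3/2 + I)^4*(z - I/2)

The numerator P(z) = 2*z^2 + z + 2 has P(-3/2 - I) = 3 + 5*I ≠ 0, so no factor of (z + 3/2 + I) cancels.
Near z = -3/2 - I we can therefore write f(z) = g(z)/(z + 3/2 + I)^4 with g analytic at -3/2 - I and g(-3/2 - I) ≠ 0 (g is the numerator divided by the remaining denominator factors).

Hence z = -3/2 - I is a pole of order 4.

Final answer: 4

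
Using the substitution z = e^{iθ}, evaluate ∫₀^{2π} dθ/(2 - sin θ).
Call the integral J. The integrand is 2π-periodic and we integrate over a full period, so shifting θ does not change the value (θ → θ + π/2 turns sin θ into cos θ; θ → θ + π flips the sign of the trig term). Hence
  J = ∫₀^{2π} dθ/(2 + cos θ).
Put z = e^{iθ}: then cos θ = (z + 1/z)/2, dθ = dz/(iz), and z runs once counterclockwise around |z| = 1:
  J = ∮_{|z|=1} 1/(2 + (z + 1/z)/2) · dz/(iz) = (2/i) ∮_{|z|=1} dz/(z^2 + 4*z + 1).
The roots of z^2 + 4*z + 1 are z = (-2 ± sqrt(2^2 - 1^2)), with sqrt(3) = sqrt(3); their product is 1, so only z₊ = -2 + sqrt(3) lies inside the unit circle (z₋ = -2 - sqrt(3) lies outside).
z₊ is a simple zero of q(z) = z^2 + 4*z + 1, so Res(1/q, z₊) = 1/q'(z₊) with q'(z) = 2*z + 4; and q'(z₊) = (z₊ - z₋) = 2*sqrt(3).
Therefore J = (2/i) · 2πi · 1/(2*sqrt(3)) = 2*pi/(sqrt(3)) = 2*sqrt(3)*pi/3

Final answer: 2*sqrt(3)*pi/3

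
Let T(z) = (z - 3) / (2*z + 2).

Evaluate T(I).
-1/2 + I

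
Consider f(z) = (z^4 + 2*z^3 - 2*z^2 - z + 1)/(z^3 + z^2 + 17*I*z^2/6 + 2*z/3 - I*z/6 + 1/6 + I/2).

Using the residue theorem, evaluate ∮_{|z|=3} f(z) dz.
By the residue theorem, ∮_C f(z) dz = 2πi · (sum of the residues of f at the poles inside |z| = 3).

The denominator factors as (z + 1 + 3*I)*(z - I/2)*(z + I/3), so the singularities of f are simple poles at z = -1 - 3*I, z = I/2, z = -I/3.
  |-1 - 3*I|² = 10 > 9 = 3², so this pole is outside the contour.
  |I/2|² = 1/4 < 9 = 3², so this pole is inside the contour.
  |-I/3|² = 1/9 < 9 = 3², so this pole is inside the contour.

With P(z) = z^4 + 2*z^3 - 2*z^2 - z + 1 and Q(z) = z^3 + z^2 + 17*I*z^2/6 + 2*z/3 - I*z/6 + 1/6 + I/2, each pole is simple, so Res(f, z₀) = P(z₀)/Q'(z₀) with Q'(z) = 3*z^2 + 2*z + 17*I*z/3 + 2/3 - I/6.
  Res(f, I/2) = P(I/2)/Q'(I/2) = (25/16 - 3*I/4)/(-35/12 + 5*I/6) = -597/1060 + 51*I/530
  Res(f, -I/3) = P(-I/3)/Q'(-I/3) = (100/81 + 11*I/27)/(20/9 - 5*I/6) = 1402/3285 + 376*I/1095

Sum of residues inside C: -19001/139284 + 10205*I/23214
∮_C f(z) dz = 2πi · (-19001/139284 + 10205*I/23214) = pi*(-10205/11607 - 19001*I/69642)

Final answer: pi*(-10205/11607 - 19001*I/69642)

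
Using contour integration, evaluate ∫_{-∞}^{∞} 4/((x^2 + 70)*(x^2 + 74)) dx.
Let f(z) = 4/((z^2 + 70)*(z^2 + 74)). The denominator has no real zeros and deg Q - deg P = 4 ≥ 2, so the integral of f over the upper semicircle |z| = R tends to 0 as R → ∞. Closing the contour in the upper half-plane,
  ∫_{-∞}^{∞} f(x) dx = 2πi · Σ Res(f, z_k)  over the poles with Im z_k > 0.

Zeros of the denominator: z^2 + 74 = 0 gives z = ±sqrt(74)*I; z^2 + 70 = 0 gives z = ±sqrt(70)*I.
Upper half-plane: z = sqrt(70)*I, z = sqrt(74)*I (simple).

Each pole is a simple zero of Q(z) = z^4 + 144*z^2 + 5180, so Res(f, z₀) = P(z₀)/Q'(z₀) with P(z) = 4, Q'(z) = 4*z^3 + 288*z:
  Res(f, sqrt(70)*I) = (4)/(8*sqrt(70)*I) = -sqrt(70)*I/140
  Res(f, sqrt(74)*I) = (4)/(-8*sqrt(74)*I) = sqrt(74)*I/148

Sum of residues: I*(-sqrt(70)/140 + sqrt(74)/148)
∫_{-∞}^{∞} f(x) dx = 2πi · (I*(-sqrt(70)/140 + sqrt(74)/148)) = pi*(-35*sqrt(74) + 37*sqrt(70))/2590

Final answer: pi*(-35*sqrt(74) + 37*sqrt(70))/2590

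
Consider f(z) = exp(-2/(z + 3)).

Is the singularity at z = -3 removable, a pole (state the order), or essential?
essential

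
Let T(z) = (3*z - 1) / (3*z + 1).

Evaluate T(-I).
Substitute z = -I:
  numerator:   3*(-I) - 1 = -1 - 3*I
  denominator: 3*(-I) + 1 = 1 - 3*I
T(-I) = (-1 - 3*I)/(1 - 3*I); multiplying numerator and denominator by the conjugate 1 + 3*I gives (8 - 6*I)/10 = 4/5 - 3*I/5

Final answer: 4/5 - 3*I/5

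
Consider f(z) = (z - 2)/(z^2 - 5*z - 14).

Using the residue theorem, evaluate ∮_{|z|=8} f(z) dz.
By the residue theorem, ∮_C f(z) dz = 2πi · (sum of the residues of f at the poles inside |z| = 8).

The denominator factors as (z - 7)*(z + 2), so the singularities of f are simple poles at z = 7, z = -2.
  |7|² = 49 < 64 = 8², so this pole is inside the contour.
  |-2|² = 4 < 64 = 8², so this pole is inside the contour.

With P(z) = z - 2 and Q(z) = z^2 - 5*z - 14, each pole is simple, so Res(f, z₀) = P(z₀)/Q'(z₀) with Q'(z) = 2*z - 5.
  Res(f, 7) = P(7)/Q'(7) = (5)/(9) = 5/9
  Res(f, -2) = P(-2)/Q'(-2) = (-4)/(-9) = 4/9

Sum of residues inside C: 1
∮_C f(z) dz = 2πi · (1) = 2*I*pi

Final answer: 2*I*pi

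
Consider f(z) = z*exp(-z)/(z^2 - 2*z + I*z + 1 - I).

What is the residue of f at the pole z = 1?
Write f(z) = P(z)/Q(z) with P(z) = z*exp(-z) and Q(z) = z^2 - 2*z + I*z + 1 - I.
The denominator factors as Q(z) = (z - 1)*(z - 1 + I), so z = 1 is a simple zero of Q and P is analytic there; z = 1 is therefore a simple pole and
  Res(f, z₀) = P(z₀)/Q'(z₀).

Q'(z) = 2*z - 2 + I, so Q'(1) = I.
P(1) = exp(-1).

Res(f, 1) = (exp(-1))/(I) = -I*exp(-1)

Final answer: -I*exp(-1)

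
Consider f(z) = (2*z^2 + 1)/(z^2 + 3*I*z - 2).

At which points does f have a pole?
The singularities of f are the zeros of the denominator. Factoring,
  z^2 + 3*I*z - 2 = (z + 2*I)*(z + I)
so the candidates are z = -2*I, z = -I.

Check the numerator P(z) = 2*z^2 + 1 at each one:
  P(-2*I) = -7 ≠ 0, so z = -2*I is a (simple) pole.
  P(-I) = -1 ≠ 0, so z = -I is a (simple) pole.

Poles of f: {-2*I, -I}

Final answer: {-2*I, -I}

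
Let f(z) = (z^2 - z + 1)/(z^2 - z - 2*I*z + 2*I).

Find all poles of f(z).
{2*I, 1}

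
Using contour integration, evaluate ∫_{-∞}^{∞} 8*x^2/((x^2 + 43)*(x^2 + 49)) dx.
Let f(z) = 8*z^2/((z^2 + 43)*(z^2 + 49)). The denominator has no real zeros and deg Q - deg P = 2 ≥ 2, so the integral of f over the upper semicircle |z| = R tends to 0 as R → ∞. Closing the contour in the upper half-plane,
  ∫_{-∞}^{∞} f(x) dx = 2πi · Σ Res(f, z_k)  over the poles with Im z_k > 0.

Zeros of the denominator: z^2 + 43 = 0 gives z = ±sqrt(43)*I; z^2 + 49 = 0 gives z = ±7*I.
Upper half-plane: z = 7*I, z = sqrt(43)*I (simple).

Each pole is a simple zero of Q(z) = z^4 + 92*z^2 + 2107, so Res(f, z₀) = P(z₀)/Q'(z₀) with P(z) = 8*z^2, Q'(z) = 4*z^3 + 184*z:
  Res(f, 7*I) = (-392)/(-84*I) = -14*I/3
  Res(f, sqrt(43)*I) = (-344)/(12*sqrt(43)*I) = 2*sqrt(43)*I/3

Sum of residues: 2*I*(-7 + sqrt(43))/3
∫_{-∞}^{∞} f(x) dx = 2πi · (2*I*(-7 + sqrt(43))/3) = 4*pi*(7 - sqrt(43))/3

Final answer: 4*pi*(7 - sqrt(43))/3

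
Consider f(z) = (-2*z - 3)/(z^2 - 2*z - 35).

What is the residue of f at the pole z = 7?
-17/12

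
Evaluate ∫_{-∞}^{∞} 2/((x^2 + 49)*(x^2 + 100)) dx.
Let f(z) = 2/((z^2 + 49)*(z^2 + 100)). The denominator has no real zeros and deg Q - deg P = 4 ≥ 2, so the integral of f over the upper semicircle |z| = R tends to 0 as R → ∞. Closing the contour in the upper half-plane,
  ∫_{-∞}^{∞} f(x) dx = 2πi · Σ Res(f, z_k)  over the poles with Im z_k > 0.

Zeros of the denominator: z^2 + 100 = 0 gives z = ±10*I; z^2 + 49 = 0 gives z = ±7*I.
Upper half-plane: z = 7*I, z = 10*I (simple).

Each pole is a simple zero of Q(z) = z^4 + 149*z^2 + 4900, so Res(f, z₀) = P(z₀)/Q'(z₀) with P(z) = 2, Q'(z) = 4*z^3 + 298*z:
  Res(f, 7*I) = (2)/(714*I) = -I/357
  Res(f, 10*I) = (2)/(-1020*I) = I/510

Sum of residues: -I/1190
∫_{-∞}^{∞} f(x) dx = 2πi · (-I/1190) = pi/595

Final answer: pi/595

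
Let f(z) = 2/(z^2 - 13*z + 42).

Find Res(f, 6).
-2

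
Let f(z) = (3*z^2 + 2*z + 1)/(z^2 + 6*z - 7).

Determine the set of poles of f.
The singularities of f are the zeros of the denominator. Factoring,
  z^2 + 6*z - 7 = (z + 7)*(z - 1)
so the candidates are z = -7, z = 1.

Check the numerator P(z) = 3*z^2 + 2*z + 1 at each one:
  P(-7) = 134 ≠ 0, so z = -7 is a (simple) pole.
  P(1) = 6 ≠ 0, so z = 1 is a (simple) pole.

Poles of f: {-7, 1}

Final answer: {-7, 1}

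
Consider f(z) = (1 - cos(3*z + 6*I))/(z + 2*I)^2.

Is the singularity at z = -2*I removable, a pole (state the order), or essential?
removable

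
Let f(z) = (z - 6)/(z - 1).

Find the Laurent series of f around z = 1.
Put w = z - (1), i.e. z = w + 1. The denominator is w, so it suffices to rewrite the numerator in powers of w.

P(z) = z - 6
P(w + 1) = -5 + w

Dividing each term by w:
  f = -5/w + 1

Substituting back w = z - 1:
  f(z) = -5/(z - 1) + 1

The series is finite because the numerator is a polynomial; the negative powers form the principal part, and the coefficient of 1/(z - 1) gives Res(f, 1) = -5.

Final answer: -5/(z - 1) + 1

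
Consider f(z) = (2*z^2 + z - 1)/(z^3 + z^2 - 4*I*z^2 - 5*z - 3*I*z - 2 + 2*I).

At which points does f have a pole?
The singularities of f are the zeros of the denominator. Factoring,
  z^3 + z^2 - 4*I*z^2 - 5*z - 3*I*z - 2 + 2*I = (z - I)*(z - 2*I)*(z + 1 - I)
so the candidates are z = I, z = 2*I, z = -1 + I.

Check the numerator P(z) = 2*z^2 + z - 1 at each one:
  P(I) = -3 + I ≠ 0, so z = I is a (simple) pole.
  P(2*I) = -9 + 2*I ≠ 0, so z = 2*I is a (simple) pole.
  P(-1 + I) = -2 - 3*I ≠ 0, so z = -1 + I is a (simple) pole.

Poles of f: {-1 + I, I, 2*I}

Final answer: {-1 + I, I, 2*I}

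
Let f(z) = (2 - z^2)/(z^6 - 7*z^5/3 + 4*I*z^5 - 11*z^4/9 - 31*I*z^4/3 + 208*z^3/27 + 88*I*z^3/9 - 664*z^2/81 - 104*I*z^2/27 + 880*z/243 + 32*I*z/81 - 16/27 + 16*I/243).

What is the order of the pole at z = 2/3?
4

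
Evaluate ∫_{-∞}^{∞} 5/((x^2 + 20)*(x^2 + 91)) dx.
Let f(z) = 5/((z^2 + 20)*(z^2 + 91)). The denominator has no real zeros and deg Q - deg P = 4 ≥ 2, so the integral of f over the upper semicircle |z| = R tends to 0 as R → ∞. Closing the contour in the upper half-plane,
  ∫_{-∞}^{∞} f(x) dx = 2πi · Σ Res(f, z_k)  over the poles with Im z_k > 0.

Zeros of the denominator: z^2 + 91 = 0 gives z = ±sqrt(91)*I; z^2 + 20 = 0 gives z = ±2*sqrt(5)*I.
Upper half-plane: z = 2*sqrt(5)*I, z = sqrt(91)*I (simple).

Each pole is a simple zero of Q(z) = z^4 + 111*z^2 + 1820, so Res(f, z₀) = P(z₀)/Q'(z₀) with P(z) = 5, Q'(z) = 4*z^3 + 222*z:
  Res(f, 2*sqrt(5)*I) = (5)/(284*sqrt(5)*I) = -sqrt(5)*I/284
  Res(f, sqrt(91)*I) = (5)/(-142*sqrt(91)*I) = 5*sqrt(91)*I/12922

Sum of residues: I*(-91*sqrt(5) + 10*sqrt(91))/25844
∫_{-∞}^{∞} f(x) dx = 2πi · (I*(-91*sqrt(5) + 10*sqrt(91))/25844) = pi*(-10*sqrt(91) + 91*sqrt(5))/12922

Final answer: pi*(-10*sqrt(91) + 91*sqrt(5))/12922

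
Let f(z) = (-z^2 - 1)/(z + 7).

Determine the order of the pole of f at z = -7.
Factor the denominator:
  z + 7 = (z + 7)

The numerator P(z) = -z^2 - 1 has P(-7) = -50 ≠ 0, so no factor of (z + 7) cancels.
Near z = -7 we can therefore write f(z) = g(z)/(z + 7) with g analytic at -7 and g(-7) ≠ 0 (g is just the numerator).

Hence z = -7 is a pole of order 1.

Final answer: 1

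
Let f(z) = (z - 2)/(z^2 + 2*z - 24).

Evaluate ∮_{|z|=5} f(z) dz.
By the residue theorem, ∮_C f(z) dz = 2πi · (sum of the residues of f at the poles inside |z| = 5).

The denominator factors as (z + 6)*(z - 4), so the singularities of f are simple poles at z = -6, z = 4.
  |-6|² = 36 > 25 = 5², so this pole is outside the contour.
  |4|² = 16 < 25 = 5², so this pole is inside the contour.

With P(z) = z - 2 and Q(z) = z^2 + 2*z - 24, each pole is simple, so Res(f, z₀) = P(z₀)/Q'(z₀) with Q'(z) = 2*z + 2.
  Res(f, 4) = P(4)/Q'(4) = (2)/(10) = 1/5

∮_C f(z) dz = 2πi · (1/5) = 2*I*pi/5

Final answer: 2*I*pi/5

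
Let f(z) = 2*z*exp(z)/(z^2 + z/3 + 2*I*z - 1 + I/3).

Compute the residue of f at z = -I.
Write f(z) = P(z)/Q(z) with P(z) = 2*z*exp(z) and Q(z) = z^2 + z/3 + 2*I*z - 1 + I/3.
The denominator factors as Q(z) = (z + I)*(z + 1/3 + I), so z = -I is a simple zero of Q and P is analytic there; z = -I is therefore a simple pole and
  Res(f, z₀) = P(z₀)/Q'(z₀).

Q'(z) = 2*z + 1/3 + 2*I, so Q'(-I) = 1/3.
P(-I) = -2*I*exp(-I).

Res(f, -I) = (-2*I*exp(-I))/(1/3) = -6*I*exp(-I)

Final answer: -6*I*exp(-I)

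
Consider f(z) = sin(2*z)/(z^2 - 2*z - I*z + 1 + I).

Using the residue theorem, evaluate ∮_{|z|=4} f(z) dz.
-2*pi*sin(2) + 2*pi*sin(2 + 2*I)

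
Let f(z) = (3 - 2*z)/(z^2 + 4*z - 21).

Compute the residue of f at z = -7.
Write f(z) = P(z)/Q(z) with P(z) = 3 - 2*z and Q(z) = z^2 + 4*z - 21.
The denominator factors as Q(z) = (z - 3)*(z + 7), so z = -7 is a simple zero of Q and P is analytic there; z = -7 is therefore a simple pole and
  Res(f, z₀) = P(z₀)/Q'(z₀).

Q'(z) = 2*z + 4, so Q'(-7) = -10.
P(-7) = 17.

Res(f, -7) = (17)/(-10) = -17/10

Final answer: -17/10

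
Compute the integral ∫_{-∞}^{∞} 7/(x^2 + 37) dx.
Let f(z) = 7/(z^2 + 37). The denominator has no real zeros and deg Q - deg P = 2 ≥ 2, so the integral of f over the upper semicircle |z| = R tends to 0 as R → ∞. Closing the contour in the upper half-plane,
  ∫_{-∞}^{∞} f(x) dx = 2πi · Σ Res(f, z_k)  over the poles with Im z_k > 0.

Zeros of the denominator: z^2 + 37 = 0 gives z = ±sqrt(37)*I.
Upper half-plane: z = sqrt(37)*I (simple).

Each pole is a simple zero of Q(z) = z^2 + 37, so Res(f, z₀) = P(z₀)/Q'(z₀) with P(z) = 7, Q'(z) = 2*z:
  Res(f, sqrt(37)*I) = (7)/(2*sqrt(37)*I) = -7*sqrt(37)*I/74

∫_{-∞}^{∞} f(x) dx = 2πi · (-7*sqrt(37)*I/74) = 7*sqrt(37)*pi/37

Final answer: 7*sqrt(37)*pi/37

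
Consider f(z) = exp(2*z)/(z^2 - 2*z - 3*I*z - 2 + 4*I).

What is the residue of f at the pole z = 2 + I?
Write f(z) = P(z)/Q(z) with P(z) = exp(2*z) and Q(z) = z^2 - 2*z - 3*I*z - 2 + 4*I.
The denominator factors as Q(z) = (z - 2 - I)*(z - 2*I), so z = 2 + I is a simple zero of Q and P is analytic there; z = 2 + I is therefore a simple pole and
  Res(f, z₀) = P(z₀)/Q'(z₀).

Q'(z) = 2*z - 2 - 3*I, so Q'(2 + I) = 2 - I.
P(2 + I) = exp(4 + 2*I).

Res(f, 2 + I) = (exp(4 + 2*I))/(2 - I) = (2/5 + I/5)*exp(4 + 2*I)

Final answer: (2/5 + I/5)*exp(4 + 2*I)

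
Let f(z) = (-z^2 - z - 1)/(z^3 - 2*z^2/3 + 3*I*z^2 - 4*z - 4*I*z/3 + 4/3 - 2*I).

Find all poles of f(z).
The singularities of f are the zeros of the denominator. Factoring,
  z^3 - 2*z^2/3 + 3*I*z^2 - 4*z - 4*I*z/3 + 4/3 - 2*I = (z - 1 + I)*(z - 2/3 + I)*(z + 1 + I)
so the candidates are z = 1 - I, z = 2/3 - I, z = -1 - I.

Check the numerator P(z) = -z^2 - z - 1 at each one:
  P(1 - I) = -2 + 3*I ≠ 0, so z = 1 - I is a (simple) pole.
  P(2/3 - I) = -10/9 + 7*I/3 ≠ 0, so z = 2/3 - I is a (simple) pole.
  P(-1 - I) = -I ≠ 0, so z = -1 - I is a (simple) pole.

Poles of f: {-1 - I, 2/3 - I, 1 - I}

Final answer: {-1 - I, 2/3 - I, 1 - I}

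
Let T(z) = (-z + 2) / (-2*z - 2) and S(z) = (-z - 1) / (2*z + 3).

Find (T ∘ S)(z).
(T ∘ S)(z) = T(S(z)) = ((-1)*S(z) + (2))/((-2)*S(z) + (-2)). Multiply numerator and denominator by 2*z + 3:
  numerator:   (-1)*(-z - 1) + (2)*(2*z + 3) = 5*z + 7
  denominator: (-2)*(-z - 1) + (-2)*(2*z + 3) = -2*z - 4
(T ∘ S)(z) = (5*z + 7)/(-2*z - 4) = (-5*z - 7)/(2*z + 4)

Final answer: (-5*z - 7)/(2*z + 4)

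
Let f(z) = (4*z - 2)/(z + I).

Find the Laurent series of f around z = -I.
Put w = z - (-I), i.e. z = w - I. The denominator is w, so it suffices to rewrite the numerator in powers of w.

P(z) = 4*z - 2
P(w - I) = -2 - 4*I + 4*w

Dividing each term by w:
  f = (-2 - 4*I)/w + 4

Substituting back w = z + I:
  f(z) = (-2 - 4*I)/(z + I) + 4

The series is finite because the numerator is a polynomial; the negative powers form the principal part, and the coefficient of 1/(z + I) gives Res(f, -I) = -2 - 4*I.

Final answer: (-2 - 4*I)/(z + I) + 4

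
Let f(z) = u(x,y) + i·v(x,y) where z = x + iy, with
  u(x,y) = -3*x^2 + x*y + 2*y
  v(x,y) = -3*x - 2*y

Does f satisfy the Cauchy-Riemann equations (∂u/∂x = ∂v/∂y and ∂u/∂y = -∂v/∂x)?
∂u/∂x = -6*x + y
∂v/∂y = -2
∂u/∂y = x + 2
∂v/∂x = -3
∂u/∂x ≠ ∂v/∂y and ∂u/∂y ≠ -∂v/∂x; the Cauchy-Riemann equations are not satisfied, so f is not analytic.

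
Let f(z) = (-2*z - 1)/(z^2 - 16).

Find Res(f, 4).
Write f(z) = P(z)/Q(z) with P(z) = -2*z - 1 and Q(z) = z^2 - 16.
The denominator factors as Q(z) = (z + 4)*(z - 4), so z = 4 is a simple zero of Q and P is analytic there; z = 4 is therefore a simple pole and
  Res(f, z₀) = P(z₀)/Q'(z₀).

Q'(z) = 2*z, so Q'(4) = 8.
P(4) = -9.

Res(f, 4) = (-9)/(8) = -9/8

Final answer: -9/8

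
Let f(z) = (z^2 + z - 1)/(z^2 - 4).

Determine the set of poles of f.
The singularities of f are the zeros of the denominator. Factoring,
  z^2 - 4 = (z + 2)*(z - 2)
so the candidates are z = -2, z = 2.

Check the numerator P(z) = z^2 + z - 1 at each one:
  P(-2) = 1 ≠ 0, so z = -2 is a (simple) pole.
  P(2) = 5 ≠ 0, so z = 2 is a (simple) pole.

Poles of f: {-2, 2}

Final answer: {-2, 2}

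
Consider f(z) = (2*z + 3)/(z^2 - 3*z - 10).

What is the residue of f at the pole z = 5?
13/7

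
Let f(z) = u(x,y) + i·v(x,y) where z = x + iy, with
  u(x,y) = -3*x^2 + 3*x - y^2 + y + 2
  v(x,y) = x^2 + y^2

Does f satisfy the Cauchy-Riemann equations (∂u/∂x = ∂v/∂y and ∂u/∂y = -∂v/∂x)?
∂u/∂x = 3 - 6*x
∂v/∂y = 2*y
∂u/∂y = 1 - 2*y
∂v/∂x = 2*x
∂u/∂x ≠ ∂v/∂y and ∂u/∂y ≠ -∂v/∂x; the Cauchy-Riemann equations are not satisfied, so f is not analytic.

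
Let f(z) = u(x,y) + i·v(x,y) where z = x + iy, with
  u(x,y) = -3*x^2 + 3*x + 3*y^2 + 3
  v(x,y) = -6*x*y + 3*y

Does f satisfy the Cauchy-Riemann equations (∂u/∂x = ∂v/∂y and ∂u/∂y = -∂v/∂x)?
∂u/∂x = 3 - 6*x
∂v/∂y = 3 - 6*x
∂u/∂y = 6*y
∂v/∂x = -6*y
∂u/∂x = ∂v/∂y and ∂u/∂y = -∂v/∂x hold identically; f is analytic.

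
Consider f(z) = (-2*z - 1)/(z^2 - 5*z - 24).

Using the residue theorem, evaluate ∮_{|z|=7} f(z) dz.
By the residue theorem, ∮_C f(z) dz = 2πi · (sum of the residues of f at the poles inside |z| = 7).

The denominator factors as (z + 3)*(z - 8), so the singularities of f are simple poles at z = -3, z = 8.
  |-3|² = 9 < 49 = 7², so this pole is inside the contour.
  |8|² = 64 > 49 = 7², so this pole is outside the contour.

With P(z) = -2*z - 1 and Q(z) = z^2 - 5*z - 24, each pole is simple, so Res(f, z₀) = P(z₀)/Q'(z₀) with Q'(z) = 2*z - 5.
  Res(f, -3) = P(-3)/Q'(-3) = (5)/(-11) = -5/11

∮_C f(z) dz = 2πi · (-5/11) = -10*I*pi/11

Final answer: -10*I*pi/11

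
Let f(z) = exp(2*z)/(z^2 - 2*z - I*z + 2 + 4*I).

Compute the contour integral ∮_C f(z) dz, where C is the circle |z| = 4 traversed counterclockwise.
pi*(6/13 - 4*I/13)*exp(4*I) + pi*(-6/13 + 4*I/13)*exp(4 - 2*I)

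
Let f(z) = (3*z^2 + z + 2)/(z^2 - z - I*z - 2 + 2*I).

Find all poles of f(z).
The singularities of f are the zeros of the denominator. Factoring,
  z^2 - z - I*z - 2 + 2*I = (z - 2)*(z + 1 - I)
so the candidates are z = 2, z = -1 + I.

Check the numerator P(z) = 3*z^2 + z + 2 at each one:
  P(2) = 16 ≠ 0, so z = 2 is a (simple) pole.
  P(-1 + I) = 1 - 5*I ≠ 0, so z = -1 + I is a (simple) pole.

Poles of f: {-1 + I, 2}

Final answer: {-1 + I, 2}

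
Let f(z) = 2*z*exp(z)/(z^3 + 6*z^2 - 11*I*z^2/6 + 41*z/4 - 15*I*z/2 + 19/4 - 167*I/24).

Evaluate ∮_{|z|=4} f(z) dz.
By the residue theorem, ∮_C f(z) dz = 2πi · (sum of the residues of f at the poles inside |z| = 4).

The denominator factors as (z + 3/2 - I/3)*(z + 3 - I/2)*(z + 3/2 - I), so the singularities of f are simple poles at z = -3/2 + I/3, z = -3 + I/2, z = -3/2 + I.
  |-3/2 + I/3|² = 85/36 < 16 = 4², so this pole is inside the contour.
  |-3 + I/2|² = 37/4 < 16 = 4², so this pole is inside the contour.
  |-3/2 + I|² = 13/4 < 16 = 4², so this pole is inside the contour.

With P(z) = 2*z*exp(z) and Q(z) = z^3 + 6*z^2 - 11*I*z^2/6 + 41*z/4 - 15*I*z/2 + 19/4 - 167*I/24, each pole is simple, so Res(f, z₀) = P(z₀)/Q'(z₀) with Q'(z) = 3*z^2 + 12*z - 11*I*z/3 + 41/4 - 15*I/2.
  Res(f, -3/2 + I/3) = P(-3/2 + I/3)/Q'(-3/2 + I/3) = ((-3 + 2*I/3)*exp(-3/2 + I/3))/(-1/9 - I) = (-27/82 - 249*I/82)*exp(-3/2 + I/3)
  Res(f, -3 + I/2) = P(-3 + I/2)/Q'(-3 + I/2) = ((-6 + I)*exp(-3 + I/2))/(7/3 + I/2) = (-486/205 + 192*I/205)*exp(-3 + I/2)
  Res(f, -3/2 + I) = P(-3/2 + I)/Q'(-3/2 + I) = ((-3 + 2*I)*exp(-3/2 + I))/(-1/3 + I) = (27/10 + 21*I/10)*exp(-3/2 + I)

Sum of residues inside C: (-27/82 - 249*I/82)*exp(-3/2 + I/3) + (-486/205 + 192*I/205)*exp(-3 + I/2) + (27/10 + 21*I/10)*exp(-3/2 + I)
∮_C f(z) dz = 2πi · ((-27/82 - 249*I/82)*exp(-3/2 + I/3) + (-486/205 + 192*I/205)*exp(-3 + I/2) + (27/10 + 21*I/10)*exp(-3/2 + I)) = pi*(-384/205 - 972*I/205)*exp(-3 + I/2) + pi*(-21/5 + 27*I/5)*exp(-3/2 + I) + pi*(249/41 - 27*I/41)*exp(-3/2 + I/3)

Final answer: pi*(-384/205 - 972*I/205)*exp(-3 + I/2) + pi*(-21/5 + 27*I/5)*exp(-3/2 + I) + pi*(249/41 - 27*I/41)*exp(-3/2 + I/3)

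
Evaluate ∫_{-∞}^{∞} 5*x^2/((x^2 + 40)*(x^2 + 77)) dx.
Let f(z) = 5*z^2/((z^2 + 40)*(z^2 + 77)). The denominator has no real zeros and deg Q - deg P = 2 ≥ 2, so the integral of f over the upper semicircle |z| = R tends to 0 as R → ∞. Closing the contour in the upper half-plane,
  ∫_{-∞}^{∞} f(x) dx = 2πi · Σ Res(f, z_k)  over the poles with Im z_k > 0.

Zeros of the denominator: z^2 + 40 = 0 gives z = ±2*sqrt(10)*I; z^2 + 77 = 0 gives z = ±sqrt(77)*I.
Upper half-plane: z = 2*sqrt(10)*I, z = sqrt(77)*I (simple).

Each pole is a simple zero of Q(z) = z^4 + 117*z^2 + 3080, so Res(f, z₀) = P(z₀)/Q'(z₀) with P(z) = 5*z^2, Q'(z) = 4*z^3 + 234*z:
  Res(f, 2*sqrt(10)*I) = (-200)/(148*sqrt(10)*I) = 5*sqrt(10)*I/37
  Res(f, sqrt(77)*I) = (-385)/(-74*sqrt(77)*I) = -5*sqrt(77)*I/74

Sum of residues: 5*I*(-sqrt(77) + 2*sqrt(10))/74
∫_{-∞}^{∞} f(x) dx = 2πi · (5*I*(-sqrt(77) + 2*sqrt(10))/74) = 5*pi*(-2*sqrt(10) + sqrt(77))/37

Final answer: 5*pi*(-2*sqrt(10) + sqrt(77))/37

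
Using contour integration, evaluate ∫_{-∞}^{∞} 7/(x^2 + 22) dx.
Let f(z) = 7/(z^2 + 22). The denominator has no real zeros and deg Q - deg P = 2 ≥ 2, so the integral of f over the upper semicircle |z| = R tends to 0 as R → ∞. Closing the contour in the upper half-plane,
  ∫_{-∞}^{∞} f(x) dx = 2πi · Σ Res(f, z_k)  over the poles with Im z_k > 0.

Zeros of the denominator: z^2 + 22 = 0 gives z = ±sqrt(22)*I.
Upper half-plane: z = sqrt(22)*I (simple).

Each pole is a simple zero of Q(z) = z^2 + 22, so Res(f, z₀) = P(z₀)/Q'(z₀) with P(z) = 7, Q'(z) = 2*z:
  Res(f, sqrt(22)*I) = (7)/(2*sqrt(22)*I) = -7*sqrt(22)*I/44

∫_{-∞}^{∞} f(x) dx = 2πi · (-7*sqrt(22)*I/44) = 7*sqrt(22)*pi/22

Final answer: 7*sqrt(22)*pi/22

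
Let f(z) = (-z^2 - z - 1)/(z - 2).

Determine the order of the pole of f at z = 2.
Factor the denominator:
  z - 2 = (z - 2)

The numerator P(z) = -z^2 - z - 1 has P(2) = -7 ≠ 0, so no factor of (z - 2) cancels.
Near z = 2 we can therefore write f(z) = g(z)/(z - 2) with g analytic at 2 and g(2) ≠ 0 (g is just the numerator).

Hence z = 2 is a pole of order 1.

Final answer: 1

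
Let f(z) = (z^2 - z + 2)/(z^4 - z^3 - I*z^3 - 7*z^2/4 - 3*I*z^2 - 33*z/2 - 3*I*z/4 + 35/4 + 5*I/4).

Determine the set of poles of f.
The singularities of f are the zeros of the denominator. Factoring,
  z^4 - z^3 - I*z^3 - 7*z^2/4 - 3*I*z^2 - 33*z/2 - 3*I*z/4 + 35/4 + 5*I/4 = (z + 1 - 2*I)*(z + 3/2 + 2*I)*(z - 3 - I)*(z - 1/2)
so the candidates are z = -1 + 2*I, z = -3/2 - 2*I, z = 3 + I, z = 1/2.

Check the numerator P(z) = z^2 - z + 2 at each one:
  P(-1 + 2*I) = -6*I ≠ 0, so z = -1 + 2*I is a (simple) pole.
  P(-3/2 - 2*I) = 7/4 + 8*I ≠ 0, so z = -3/2 - 2*I is a (simple) pole.
  P(3 + I) = 7 + 5*I ≠ 0, so z = 3 + I is a (simple) pole.
  P(1/2) = 7/4 ≠ 0, so z = 1/2 is a (simple) pole.

Poles of f: {-3/2 - 2*I, -1 + 2*I, 1/2, 3 + I}

Final answer: {-3/2 - 2*I, -1 + 2*I, 1/2, 3 + I}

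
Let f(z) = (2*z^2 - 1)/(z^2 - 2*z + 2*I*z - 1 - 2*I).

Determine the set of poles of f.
The singularities of f are the zeros of the denominator. Factoring,
  z^2 - 2*z + 2*I*z - 1 - 2*I = (z + I)*(z - 2 + I)
so the candidates are z = -I, z = 2 - I.

Check the numerator P(z) = 2*z^2 - 1 at each one:
  P(-I) = -3 ≠ 0, so z = -I is a (simple) pole.
  P(2 - I) = 5 - 8*I ≠ 0, so z = 2 - I is a (simple) pole.

Poles of f: {-I, 2 - I}

Final answer: {-I, 2 - I}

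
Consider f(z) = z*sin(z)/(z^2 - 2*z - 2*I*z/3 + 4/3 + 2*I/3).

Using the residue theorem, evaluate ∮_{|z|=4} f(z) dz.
By the residue theorem, ∮_C f(z) dz = 2πi · (sum of the residues of f at the poles inside |z| = 4).

The denominator factors as (z - 1 - I)*(z - 1 + I/3), so the singularities of f are simple poles at z = 1 + I, z = 1 - I/3.
  |1 + I|² = 2 < 16 = 4², so this pole is inside the contour.
  |1 - I/3|² = 10/9 < 16 = 4², so this pole is inside the contour.

With P(z) = z*sin(z) and Q(z) = z^2 - 2*z - 2*I*z/3 + 4/3 + 2*I/3, each pole is simple, so Res(f, z₀) = P(z₀)/Q'(z₀) with Q'(z) = 2*z - 2 - 2*I/3.
  Res(f, 1 + I) = P(1 + I)/Q'(1 + I) = ((1 + I)*sin(1 + I))/(4*I/3) = (3/4 - 3*I/4)*sin(1 + I)
  Res(f, 1 - I/3) = P(1 - I/3)/Q'(1 - I/3) = ((1 - I/3)*sin(1 - I/3))/(-4*I/3) = (1/4 + 3*I/4)*sin(1 - I/3)

Sum of residues inside C: (3/4 - 3*I/4)*sin(1 + I) + (1/4 + 3*I/4)*sin(1 - I/3)
∮_C f(z) dz = 2πi · ((3/4 - 3*I/4)*sin(1 + I) + (1/4 + 3*I/4)*sin(1 - I/3)) = pi*(-3/2 + I/2)*sin(1 - I/3) + pi*(3/2 + 3*I/2)*sin(1 + I)

Final answer: pi*(-3/2 + I/2)*sin(1 - I/3) + pi*(3/2 + 3*I/2)*sin(1 + I)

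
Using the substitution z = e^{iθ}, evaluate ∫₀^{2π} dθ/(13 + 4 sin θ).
Call the integral J. The integrand is 2π-periodic and we integrate over a full period, so shifting θ does not change the value (θ → θ + π/2 turns sin θ into cos θ). Hence
  J = ∫₀^{2π} dθ/(13 + 4 cos θ).
Put z = e^{iθ}: then cos θ = (z + 1/z)/2, dθ = dz/(iz), and z runs once counterclockwise around |z| = 1:
  J = ∮_{|z|=1} 1/(13 + 4*(z + 1/z)/2) · dz/(iz) = (2/i) ∮_{|z|=1} dz/(4*z^2 + 26*z + 4).
The roots of 4*z^2 + 26*z + 4 are z = (-13 ± sqrt(13^2 - 4^2))/4, with sqrt(153) = 3*sqrt(17); their product is 1, so only z₊ = -13/4 + 3*sqrt(17)/4 lies inside the unit circle (z₋ = -13/4 - 3*sqrt(17)/4 lies outside).
z₊ is a simple zero of q(z) = 4*z^2 + 26*z + 4, so Res(1/q, z₊) = 1/q'(z₊) with q'(z) = 8*z + 26; and q'(z₊) = 4*(z₊ - z₋) = 6*sqrt(17).
Therefore J = (2/i) · 2πi · 1/(6*sqrt(17)) = 2*pi/(3*sqrt(17)) = 2*sqrt(17)*pi/51

Final answer: 2*sqrt(17)*pi/51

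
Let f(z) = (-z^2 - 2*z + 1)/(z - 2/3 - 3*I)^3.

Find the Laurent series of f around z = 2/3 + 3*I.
Put w = z - (2/3 + 3*I), i.e. z = w + 2/3 + 3*I. The denominator is w^3, so it suffices to rewrite the numerator in powers of w.

P(z) = -z^2 - 2*z + 1
P(w + 2/3 + 3*I) = 74/9 - 10*I + (-10/3 - 6*I)*w - w^2

Dividing each term by w^3:
  f = (74/9 - 10*I)/w^3 + (-10/3 - 6*I)/w^2 - 1/w

Substituting back w = z - 2/3 - 3*I:
  f(z) = (74/9 - 10*I)/(z - 2/3 - 3*I)^3 + (-10/3 - 6*I)/(z - 2/3 - 3*I)^2 - 1/(z - 2/3 - 3*I)

The series is finite because the numerator is a polynomial; the negative powers form the principal part, and the coefficient of 1/(z - 2/3 - 3*I) gives Res(f, 2/3 + 3*I) = -1.

Final answer: (74/9 - 10*I)/(z - 2/3 - 3*I)^3 + (-10/3 - 6*I)/(z - 2/3 - 3*I)^2 - 1/(z - 2/3 - 3*I)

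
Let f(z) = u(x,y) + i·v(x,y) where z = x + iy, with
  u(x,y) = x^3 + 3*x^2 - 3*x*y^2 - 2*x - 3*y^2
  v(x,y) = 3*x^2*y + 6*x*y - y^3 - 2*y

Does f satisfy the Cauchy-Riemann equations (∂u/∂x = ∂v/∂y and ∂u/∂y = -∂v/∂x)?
∂u/∂x = 3*x^2 + 6*x - 3*y^2 - 2
∂v/∂y = 3*x^2 + 6*x - 3*y^2 - 2
∂u/∂y = -6*x*y - 6*y
∂v/∂x = 6*x*y + 6*y
∂u/∂x = ∂v/∂y and ∂u/∂y = -∂v/∂x hold identically; f is analytic.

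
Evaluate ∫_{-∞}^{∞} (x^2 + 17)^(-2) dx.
sqrt(17)*pi/578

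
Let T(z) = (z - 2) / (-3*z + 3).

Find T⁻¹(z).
Set w = T(z) = (z - 2) / (-3*z + 3) and solve for z:
  w*(-3*z + 3) = z - 2
  3*w + z*(-3*w - 1) + 2 = 0
  z*(-3*w - 1) = -3*w - 2
  z = (3*w + 2)/(3*w + 1)
Renaming the variable, T⁻¹(z) = (3*z + 2)/(3*z + 1).
(Check: ad - bc = -3 ≠ 0, so T is invertible.)

Final answer: (3*z + 2)/(3*z + 1)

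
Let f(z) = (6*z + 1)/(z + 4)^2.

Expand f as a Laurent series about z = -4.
Put w = z - (-4), i.e. z = w - 4. The denominator is w^2, so it suffices to rewrite the numerator in powers of w.

P(z) = 6*z + 1
P(w - 4) = -23 + 6*w

Dividing each term by w^2:
  f = -23/w^2 + 6/w

Substituting back w = z + 4:
  f(z) = -23/(z + 4)^2 + 6/(z + 4)

The series is finite because the numerator is a polynomial; the negative powers form the principal part, and the coefficient of 1/(z + 4) gives Res(f, -4) = 6.

Final answer: -23/(z + 4)^2 + 6/(z + 4)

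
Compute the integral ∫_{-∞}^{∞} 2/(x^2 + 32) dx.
sqrt(2)*pi/4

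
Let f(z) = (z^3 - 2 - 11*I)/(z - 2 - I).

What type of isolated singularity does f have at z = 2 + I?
The numerator vanishes at z = 2 + I ((2 + I)^3 = 2 + 11*I), so it is divisible by z - 2 - I:
  z^3 - 2 - 11*I = (z - 2 - I)*(z^2 + 2*z + I*z + 3 + 4*I)
Hence for z ≠ 2 + I, f(z) = z^2 + 2*z + I*z + 3 + 4*I, a polynomial, and lim_{z→2 + I} f(z) = 9 + 12*I is finite.
So the singularity is removable.

Final answer: removable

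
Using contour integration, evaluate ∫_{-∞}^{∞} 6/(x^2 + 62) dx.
Let f(z) = 6/(z^2 + 62). The denominator has no real zeros and deg Q - deg P = 2 ≥ 2, so the integral of f over the upper semicircle |z| = R tends to 0 as R → ∞. Closing the contour in the upper half-plane,
  ∫_{-∞}^{∞} f(x) dx = 2πi · Σ Res(f, z_k)  over the poles with Im z_k > 0.

Zeros of the denominator: z^2 + 62 = 0 gives z = ±sqrt(62)*I.
Upper half-plane: z = sqrt(62)*I (simple).

Each pole is a simple zero of Q(z) = z^2 + 62, so Res(f, z₀) = P(z₀)/Q'(z₀) with P(z) = 6, Q'(z) = 2*z:
  Res(f, sqrt(62)*I) = (6)/(2*sqrt(62)*I) = -3*sqrt(62)*I/62

∫_{-∞}^{∞} f(x) dx = 2πi · (-3*sqrt(62)*I/62) = 3*sqrt(62)*pi/31

Final answer: 3*sqrt(62)*pi/31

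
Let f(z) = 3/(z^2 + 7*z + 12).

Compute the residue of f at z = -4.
-3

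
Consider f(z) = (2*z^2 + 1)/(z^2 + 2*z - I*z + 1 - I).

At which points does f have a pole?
The singularities of f are the zeros of the denominator. Factoring,
  z^2 + 2*z - I*z + 1 - I = (z + 1)*(z + 1 - I)
so the candidates are z = -1, z = -1 + I.

Check the numerator P(z) = 2*z^2 + 1 at each one:
  P(-1) = 3 ≠ 0, so z = -1 is a (simple) pole.
  P(-1 + I) = 1 - 4*I ≠ 0, so z = -1 + I is a (simple) pole.

Poles of f: {-1, -1 + I}

Final answer: {-1, -1 + I}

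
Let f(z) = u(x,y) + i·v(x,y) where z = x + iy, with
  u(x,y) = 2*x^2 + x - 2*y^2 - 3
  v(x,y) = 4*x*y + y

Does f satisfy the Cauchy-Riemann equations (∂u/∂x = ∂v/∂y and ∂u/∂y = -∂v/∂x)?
∂u/∂x = 4*x + 1
∂v/∂y = 4*x + 1
∂u/∂y = -4*y
∂v/∂x = 4*y
∂u/∂x = ∂v/∂y and ∂u/∂y = -∂v/∂x hold identically; f is analytic.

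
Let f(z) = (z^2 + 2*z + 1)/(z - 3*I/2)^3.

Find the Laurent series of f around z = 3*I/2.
Put w = z - (3*I/2), i.e. z = w + 3*I/2. The denominator is w^3, so it suffices to rewrite the numerator in powers of w.

P(z) = z^2 + 2*z + 1
P(w + 3*I/2) = -5/4 + 3*I + (2 + 3*I)*w + w^2

Dividing each term by w^3:
  f = (-5/4 + 3*I)/w^3 + (2 + 3*I)/w^2 + 1/w

Substituting back w = z - 3*I/2:
  f(z) = (-5/4 + 3*I)/(z - 3*I/2)^3 + (2 + 3*I)/(z - 3*I/2)^2 + 1/(z - 3*I/2)

The series is finite because the numerator is a polynomial; the negative powers form the principal part, and the coefficient of 1/(z - 3*I/2) gives Res(f, 3*I/2) = 1.

Final answer: (-5/4 + 3*I)/(z - 3*I/2)^3 + (2 + 3*I)/(z - 3*I/2)^2 + 1/(z - 3*I/2)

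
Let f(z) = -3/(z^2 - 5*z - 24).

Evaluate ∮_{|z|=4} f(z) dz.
By the residue theorem, ∮_C f(z) dz = 2πi · (sum of the residues of f at the poles inside |z| = 4).

The denominator factors as (z + 3)*(z - 8), so the singularities of f are simple poles at z = -3, z = 8.
  |-3|² = 9 < 16 = 4², so this pole is inside the contour.
  |8|² = 64 > 16 = 4², so this pole is outside the contour.

With P(z) = -3 and Q(z) = z^2 - 5*z - 24, each pole is simple, so Res(f, z₀) = P(z₀)/Q'(z₀) with Q'(z) = 2*z - 5.
  Res(f, -3) = P(-3)/Q'(-3) = (-3)/(-11) = 3/11

∮_C f(z) dz = 2πi · (3/11) = 6*I*pi/11

Final answer: 6*I*pi/11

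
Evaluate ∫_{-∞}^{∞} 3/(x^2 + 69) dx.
Let f(z) = 3/(z^2 + 69). The denominator has no real zeros and deg Q - deg P = 2 ≥ 2, so the integral of f over the upper semicircle |z| = R tends to 0 as R → ∞. Closing the contour in the upper half-plane,
  ∫_{-∞}^{∞} f(x) dx = 2πi · Σ Res(f, z_k)  over the poles with Im z_k > 0.

Zeros of the denominator: z^2 + 69 = 0 gives z = ±sqrt(69)*I.
Upper half-plane: z = sqrt(69)*I (simple).

Each pole is a simple zero of Q(z) = z^2 + 69, so Res(f, z₀) = P(z₀)/Q'(z₀) with P(z) = 3, Q'(z) = 2*z:
  Res(f, sqrt(69)*I) = (3)/(2*sqrt(69)*I) = -sqrt(69)*I/46

∫_{-∞}^{∞} f(x) dx = 2πi · (-sqrt(69)*I/46) = sqrt(69)*pi/23

Final answer: sqrt(69)*pi/23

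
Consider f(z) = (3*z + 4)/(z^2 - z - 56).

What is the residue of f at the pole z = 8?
Write f(z) = P(z)/Q(z) with P(z) = 3*z + 4 and Q(z) = z^2 - z - 56.
The denominator factors as Q(z) = (z - 8)*(z + 7), so z = 8 is a simple zero of Q and P is analytic there; z = 8 is therefore a simple pole and
  Res(f, z₀) = P(z₀)/Q'(z₀).

Q'(z) = 2*z - 1, so Q'(8) = 15.
P(8) = 28.

Res(f, 8) = (28)/(15) = 28/15

Final answer: 28/15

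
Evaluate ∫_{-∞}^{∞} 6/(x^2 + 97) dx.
Let f(z) = 6/(z^2 + 97). The denominator has no real zeros and deg Q - deg P = 2 ≥ 2, so the integral of f over the upper semicircle |z| = R tends to 0 as R → ∞. Closing the contour in the upper half-plane,
  ∫_{-∞}^{∞} f(x) dx = 2πi · Σ Res(f, z_k)  over the poles with Im z_k > 0.

Zeros of the denominator: z^2 + 97 = 0 gives z = ±sqrt(97)*I.
Upper half-plane: z = sqrt(97)*I (simple).

Each pole is a simple zero of Q(z) = z^2 + 97, so Res(f, z₀) = P(z₀)/Q'(z₀) with P(z) = 6, Q'(z) = 2*z:
  Res(f, sqrt(97)*I) = (6)/(2*sqrt(97)*I) = -3*sqrt(97)*I/97

∫_{-∞}^{∞} f(x) dx = 2πi · (-3*sqrt(97)*I/97) = 6*sqrt(97)*pi/97

Final answer: 6*sqrt(97)*pi/97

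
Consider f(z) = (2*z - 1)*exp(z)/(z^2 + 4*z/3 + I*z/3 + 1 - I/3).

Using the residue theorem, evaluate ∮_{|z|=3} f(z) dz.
pi*(-66/29 + 20*I/29)*exp(-1/3 + 2*I/3) + pi*(66/29 + 96*I/29)*exp(-1 - I)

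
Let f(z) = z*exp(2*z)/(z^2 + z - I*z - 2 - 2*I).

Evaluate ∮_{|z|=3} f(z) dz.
pi*(-2/5 + 4*I/5)*exp(2 + 2*I) + pi*(2/5 + 6*I/5)*exp(-4)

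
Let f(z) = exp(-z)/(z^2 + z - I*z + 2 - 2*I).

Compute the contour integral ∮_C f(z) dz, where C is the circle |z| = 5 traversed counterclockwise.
By the residue theorem, ∮_C f(z) dz = 2πi · (sum of the residues of f at the poles inside |z| = 5).

The denominator factors as (z + 1 + I)*(z - 2*I), so the singularities of f are simple poles at z = -1 - I, z = 2*I.
  |-1 - I|² = 2 < 25 = 5², so this pole is inside the contour.
  |2*I|² = 4 < 25 = 5², so this pole is inside the contour.

With P(z) = exp(-z) and Q(z) = z^2 + z - I*z + 2 - 2*I, each pole is simple, so Res(f, z₀) = P(z₀)/Q'(z₀) with Q'(z) = 2*z + 1 - I.
  Res(f, -1 - I) = P(-1 - I)/Q'(-1 - I) = (exp(1 + I))/(-1 - 3*I) = (-1/10 + 3*I/10)*exp(1 + I)
  Res(f, 2*I) = P(2*I)/Q'(2*I) = (exp(-2*I))/(1 + 3*I) = (1/10 - 3*I/10)*exp(-2*I)

Sum of residues inside C: (1/10 - 3*I/10)*exp(-2*I) + (-1/10 + 3*I/10)*exp(1 + I)
∮_C f(z) dz = 2πi · ((1/10 - 3*I/10)*exp(-2*I) + (-1/10 + 3*I/10)*exp(1 + I)) = pi*(-3/5 - I/5)*exp(1 + I) + pi*(3/5 + I/5)*exp(-2*I)

Final answer: pi*(-3/5 - I/5)*exp(1 + I) + pi*(3/5 + I/5)*exp(-2*I)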